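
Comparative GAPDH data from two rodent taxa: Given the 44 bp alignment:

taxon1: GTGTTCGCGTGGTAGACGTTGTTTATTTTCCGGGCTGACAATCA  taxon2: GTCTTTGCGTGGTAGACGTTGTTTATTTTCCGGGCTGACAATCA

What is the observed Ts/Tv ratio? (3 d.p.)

Transitions are A↔G and C↔T; transversions are all other mismatches.
Transitions: 1. Transversions: 1.
R = 1/1 = 1.000.

1.000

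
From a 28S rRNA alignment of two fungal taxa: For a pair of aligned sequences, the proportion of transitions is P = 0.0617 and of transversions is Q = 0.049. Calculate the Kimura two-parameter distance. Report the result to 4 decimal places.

Under the Kimura two-parameter model, d = −½ ln(1 − 2P − Q) − ¼ ln(1 − 2Q).
1 − 2P − Q = 0.8276, giving −½ ln(0.8276) = 0.094613.
1 − 2Q = 0.902, giving −¼ ln(0.902) = 0.025785.
d = 0.094613 + 0.025785 = 0.120398.

0.1204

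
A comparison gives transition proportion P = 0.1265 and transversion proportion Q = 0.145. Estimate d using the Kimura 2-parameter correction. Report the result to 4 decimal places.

Under the Kimura two-parameter model, d = −½ ln(1 − 2P − Q) − ¼ ln(1 − 2Q).
1 − 2P − Q = 0.602, giving −½ ln(0.602) = 0.253749.
1 − 2Q = 0.71, giving −¼ ln(0.71) = 0.085623.
d = 0.253749 + 0.085623 = 0.339372.

0.3394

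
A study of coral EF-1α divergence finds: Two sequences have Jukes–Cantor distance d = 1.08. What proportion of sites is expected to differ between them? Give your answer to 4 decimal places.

0.5723

p = (3/4)(1 − e^(−4d/3)) = 0.75 × (1 − e^(-1.44)) = 0.75 × (1 − 0.236928) = 0.572304.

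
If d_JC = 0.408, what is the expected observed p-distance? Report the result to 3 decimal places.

p = (3/4)(1 − e^(−4d/3)) = 0.75 × (1 − e^(-0.544)) = 0.75 × (1 − 0.580422) = 0.314684.

0.315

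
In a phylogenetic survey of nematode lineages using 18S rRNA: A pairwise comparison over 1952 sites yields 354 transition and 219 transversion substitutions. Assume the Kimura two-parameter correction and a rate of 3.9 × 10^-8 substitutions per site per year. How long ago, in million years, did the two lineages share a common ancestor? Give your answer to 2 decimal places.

P = 354/1952 ≈ 0.181352 and Q = 219/1952 ≈ 0.112193.
Under the Kimura two-parameter model, d = −½ ln(1 − 2P − Q) − ¼ ln(1 − 2Q).
1 − 2P − Q = 0.525103, giving −½ ln(0.525103) = 0.322080.
1 − 2Q = 0.775614, giving −¼ ln(0.775614) = 0.063525.
d = 0.322080 + 0.063525 = 0.385605.
Under a molecular clock d = 2μt, so t = d/(2μ) = 0.385605 / (2 × 3.9 × 10^-8) = 4.94 million years.

4.94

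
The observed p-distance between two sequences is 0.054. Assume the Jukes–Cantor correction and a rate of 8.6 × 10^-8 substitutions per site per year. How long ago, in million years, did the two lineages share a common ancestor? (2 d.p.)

d = −(3/4) ln(1 − 4p/3) = −0.75 ln(1 − 0.072) = −0.75 ln(0.928)
  = −0.75 × (-0.074724) = 0.056043 substitutions/site.
Under a molecular clock d = 2μt, so t = d/(2μ) = 0.056043 / (2 × 8.6 × 10^-8) = 0.33 million years.

0.33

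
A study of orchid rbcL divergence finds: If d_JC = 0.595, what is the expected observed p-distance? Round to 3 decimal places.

0.411

p = (3/4)(1 − e^(−4d/3)) = 0.75 × (1 − e^(-0.793333)) = 0.75 × (1 − 0.452335) = 0.410749.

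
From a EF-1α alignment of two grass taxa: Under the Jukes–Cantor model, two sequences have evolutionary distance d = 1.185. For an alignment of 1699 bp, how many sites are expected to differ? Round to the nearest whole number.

Invert JC69: p = (3/4)(1 − e^(−4d/3)) = 0.75 × (1 − e^(-1.58)) = 0.75 × (1 − 0.205975) = 0.595519.
Expected differing sites = pL ≈ 0.595519 × 1699 = 1011.786781 ≈ 1012.

1012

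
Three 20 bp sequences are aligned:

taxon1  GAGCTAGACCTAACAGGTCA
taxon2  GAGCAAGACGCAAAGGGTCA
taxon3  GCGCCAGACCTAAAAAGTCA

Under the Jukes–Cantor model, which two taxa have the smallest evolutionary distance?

taxon1 and taxon3

taxon1–taxon2: 5/20 differ, p = 0.250, d = 0.304.
taxon1–taxon3: 4/20 differ, p = 0.200, d = 0.233.
taxon2–taxon3: 6/20 differ, p = 0.300, d = 0.383.
The smallest distance is between taxon1 and taxon3.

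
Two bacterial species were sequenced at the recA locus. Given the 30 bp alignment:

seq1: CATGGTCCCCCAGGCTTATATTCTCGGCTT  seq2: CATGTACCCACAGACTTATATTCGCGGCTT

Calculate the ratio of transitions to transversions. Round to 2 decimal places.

Transitions are A↔G and C↔T; transversions are all other mismatches.
Transitions: 1. Transversions: 4.
R = 1/4 = 0.25.

0.25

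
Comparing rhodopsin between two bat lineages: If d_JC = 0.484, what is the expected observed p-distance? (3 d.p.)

p = (3/4)(1 − e^(−4d/3)) = 0.75 × (1 − e^(-0.645333)) = 0.75 × (1 − 0.524488) = 0.356634.

0.357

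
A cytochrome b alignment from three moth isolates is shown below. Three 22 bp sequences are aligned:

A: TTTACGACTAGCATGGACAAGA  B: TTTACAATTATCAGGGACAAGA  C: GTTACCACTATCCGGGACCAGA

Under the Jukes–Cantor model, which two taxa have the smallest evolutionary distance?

A and B

A–B: 4/22 differ, p = 0.182, d = 0.208.
A–C: 6/22 differ, p = 0.273, d = 0.339.
B–C: 5/22 differ, p = 0.227, d = 0.271.
The smallest distance is between A and B.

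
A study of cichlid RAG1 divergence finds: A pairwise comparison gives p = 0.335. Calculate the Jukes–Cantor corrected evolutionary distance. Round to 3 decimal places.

0.444

d = −(3/4) ln(1 − 4p/3) = −0.75 ln(1 − 0.446667) = −0.75 ln(0.553333)
  = −0.75 × (-0.591795) = 0.443846 substitutions/site.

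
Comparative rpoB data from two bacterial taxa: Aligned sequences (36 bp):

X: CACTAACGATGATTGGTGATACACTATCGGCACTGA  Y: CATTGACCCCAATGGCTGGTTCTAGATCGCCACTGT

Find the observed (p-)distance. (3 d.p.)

0.417

The sequences differ at 15 of 36 positions.
p = 15/36 = 0.416666… ≈ 0.417 (to 3 d.p.).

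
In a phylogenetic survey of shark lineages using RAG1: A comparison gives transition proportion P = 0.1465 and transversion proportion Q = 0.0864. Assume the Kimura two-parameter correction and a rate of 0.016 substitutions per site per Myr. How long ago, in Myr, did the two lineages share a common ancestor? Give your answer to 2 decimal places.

8.94

Under the Kimura two-parameter model, d = −½ ln(1 − 2P − Q) − ¼ ln(1 − 2Q).
1 − 2P − Q = 0.6206, giving −½ ln(0.6206) = 0.238534.
1 − 2Q = 0.8272, giving −¼ ln(0.8272) = 0.047427.
d = 0.238534 + 0.047427 = 0.285961.
Under a molecular clock d = 2μt, so t = d/(2μ) = 0.285961 / (2 × 0.016) = 8.94 Myr.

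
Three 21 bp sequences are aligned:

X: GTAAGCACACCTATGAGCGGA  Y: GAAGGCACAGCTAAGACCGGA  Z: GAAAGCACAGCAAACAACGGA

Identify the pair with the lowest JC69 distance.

X–Y: 5/21 differ, p = 0.238, d = 0.286.
X–Z: 6/21 differ, p = 0.286, d = 0.360.
Y–Z: 4/21 differ, p = 0.190, d = 0.220.
The smallest distance is between Y and Z.

Y and Z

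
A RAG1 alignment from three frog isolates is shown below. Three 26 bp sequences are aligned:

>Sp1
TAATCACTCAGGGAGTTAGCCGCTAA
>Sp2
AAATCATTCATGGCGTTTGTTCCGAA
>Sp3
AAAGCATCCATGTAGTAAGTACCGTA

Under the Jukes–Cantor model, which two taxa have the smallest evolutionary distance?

Sp1–Sp2: 9/26 differ, p = 0.346, d = 0.464.
Sp1–Sp3: 12/26 differ, p = 0.462, d = 0.717.
Sp2–Sp3: 8/26 differ, p = 0.308, d = 0.396.
The smallest distance is between Sp2 and Sp3.

Sp2 and Sp3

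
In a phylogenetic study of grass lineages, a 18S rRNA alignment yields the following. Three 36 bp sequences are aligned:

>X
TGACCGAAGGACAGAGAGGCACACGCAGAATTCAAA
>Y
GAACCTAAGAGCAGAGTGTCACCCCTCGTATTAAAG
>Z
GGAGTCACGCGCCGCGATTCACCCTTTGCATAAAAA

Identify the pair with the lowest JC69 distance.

X–Y: 14/36 differ, p = 0.389, d = 0.548.
X–Z: 18/36 differ, p = 0.500, d = 0.824.
Y–Z: 15/36 differ, p = 0.417, d = 0.608.
The smallest distance is between X and Y.

X and Y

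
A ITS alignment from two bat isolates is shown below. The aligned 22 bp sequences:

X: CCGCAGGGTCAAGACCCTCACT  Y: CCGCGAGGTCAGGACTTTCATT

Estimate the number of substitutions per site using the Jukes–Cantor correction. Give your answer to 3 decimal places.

The sequences differ at 6 of 22 sites (5, 6, 12, 16, 17, 21), so p = 6/22 ≈ 0.272727.
d = −(3/4) ln(1 − 4p/3) = −0.75 ln(1 − 0.363636) = −0.75 ln(0.636364)
  = −0.75 × (-0.451985) = 0.338989 substitutions/site.

0.339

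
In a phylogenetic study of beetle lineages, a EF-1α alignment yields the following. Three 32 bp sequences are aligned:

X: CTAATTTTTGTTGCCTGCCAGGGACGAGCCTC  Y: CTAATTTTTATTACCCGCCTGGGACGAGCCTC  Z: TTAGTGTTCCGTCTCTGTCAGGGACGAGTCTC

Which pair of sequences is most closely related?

X and Y

X–Y: 4/32 differ, p = 0.125, d = 0.137.
X–Z: 10/32 differ, p = 0.313, d = 0.404.
Y–Z: 12/32 differ, p = 0.375, d = 0.520.
The smallest distance is between X and Y.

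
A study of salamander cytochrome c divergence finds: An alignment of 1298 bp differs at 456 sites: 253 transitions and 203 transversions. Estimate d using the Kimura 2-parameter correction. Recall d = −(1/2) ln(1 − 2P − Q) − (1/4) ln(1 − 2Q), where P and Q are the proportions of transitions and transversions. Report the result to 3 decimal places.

P = 253/1298 ≈ 0.194915 and Q = 203/1298 ≈ 0.156394.
Under the Kimura two-parameter model, d = −½ ln(1 − 2P − Q) − ¼ ln(1 − 2Q).
1 − 2P − Q = 0.453776, giving −½ ln(0.453776) = 0.395076.
1 − 2Q = 0.687212, giving −¼ ln(0.687212) = 0.093778.
d = 0.395076 + 0.093778 = 0.488854.

0.489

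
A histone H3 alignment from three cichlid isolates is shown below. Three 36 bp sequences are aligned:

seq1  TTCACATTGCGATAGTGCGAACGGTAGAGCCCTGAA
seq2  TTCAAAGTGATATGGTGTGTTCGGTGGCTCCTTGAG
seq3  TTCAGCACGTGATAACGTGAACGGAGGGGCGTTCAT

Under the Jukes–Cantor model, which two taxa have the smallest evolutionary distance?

seq1–seq2: 13/36 differ, p = 0.361, d = 0.493.
seq1–seq3: 15/36 differ, p = 0.417, d = 0.608.
seq2–seq3: 17/36 differ, p = 0.472, d = 0.745.
The smallest distance is between seq1 and seq2.

seq1 and seq2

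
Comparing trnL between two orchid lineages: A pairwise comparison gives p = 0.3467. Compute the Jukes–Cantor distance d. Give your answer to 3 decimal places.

d = −(3/4) ln(1 − 4p/3) = −0.75 ln(1 − 0.462267) = −0.75 ln(0.537733)
  = −0.75 × (-0.620393) = 0.465295 substitutions/site.

0.465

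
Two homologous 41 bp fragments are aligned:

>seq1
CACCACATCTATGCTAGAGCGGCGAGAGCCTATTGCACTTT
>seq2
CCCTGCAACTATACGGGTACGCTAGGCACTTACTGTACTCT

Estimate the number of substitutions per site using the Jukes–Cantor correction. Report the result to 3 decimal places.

The sequences differ at 19 of 41 sites, so p = 19/41 ≈ 0.463415.
d = −(3/4) ln(1 − 4p/3) = −0.75 ln(1 − 0.617887) = −0.75 ln(0.382113)
  = −0.75 × (-0.962039) = 0.721529 substitutions/site.

0.722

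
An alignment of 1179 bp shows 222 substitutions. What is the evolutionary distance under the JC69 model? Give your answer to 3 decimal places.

p = 222/1179 ≈ 0.188295.
d = −(3/4) ln(1 − 4p/3) = −0.75 ln(1 − 0.25106) = −0.75 ln(0.74894)
  = −0.75 × (-0.289096) = 0.216822 substitutions/site.

0.217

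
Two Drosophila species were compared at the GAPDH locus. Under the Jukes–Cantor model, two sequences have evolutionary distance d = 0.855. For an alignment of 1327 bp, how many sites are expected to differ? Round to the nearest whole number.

Invert JC69: p = (3/4)(1 − e^(−4d/3)) = 0.75 × (1 − e^(-1.14)) = 0.75 × (1 − 0.319819) = 0.510136.
Expected differing sites = pL ≈ 0.510136 × 1327 = 676.950472 ≈ 677.

677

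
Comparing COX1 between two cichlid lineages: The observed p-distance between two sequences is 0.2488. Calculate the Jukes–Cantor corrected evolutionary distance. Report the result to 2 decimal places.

d = −(3/4) ln(1 − 4p/3) = −0.75 ln(1 − 0.331733) = −0.75 ln(0.668267)
  = −0.75 × (-0.403067) = 0.302300 substitutions/site.

0.30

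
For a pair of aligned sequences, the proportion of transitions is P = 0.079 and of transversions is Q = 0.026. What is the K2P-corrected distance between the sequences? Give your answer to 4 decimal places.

Under the Kimura two-parameter model, d = −½ ln(1 − 2P − Q) − ¼ ln(1 − 2Q).
1 − 2P − Q = 0.816, giving −½ ln(0.816) = 0.101670.
1 − 2Q = 0.948, giving −¼ ln(0.948) = 0.013350.
d = 0.101670 + 0.013350 = 0.115020.

0.1150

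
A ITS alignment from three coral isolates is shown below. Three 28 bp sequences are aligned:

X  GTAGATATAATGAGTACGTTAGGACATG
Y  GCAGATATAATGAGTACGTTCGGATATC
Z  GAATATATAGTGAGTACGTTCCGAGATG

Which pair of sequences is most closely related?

X–Y: 4/28 differ, p = 0.143, d = 0.158.
X–Z: 6/28 differ, p = 0.214, d = 0.252.
Y–Z: 6/28 differ, p = 0.214, d = 0.252.
The smallest distance is between X and Y.

X and Y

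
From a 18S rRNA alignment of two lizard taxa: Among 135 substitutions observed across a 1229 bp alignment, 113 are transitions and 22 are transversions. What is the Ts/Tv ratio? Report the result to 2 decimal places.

R = 113/22 = 5.136363… ≈ 5.14 (to 2 d.p.).

5.14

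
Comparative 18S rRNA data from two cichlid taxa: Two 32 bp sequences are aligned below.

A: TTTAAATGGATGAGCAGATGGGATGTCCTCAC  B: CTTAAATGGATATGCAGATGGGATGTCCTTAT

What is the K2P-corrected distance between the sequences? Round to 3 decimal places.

Of 32 sites, 4 differences are transitions and 1 are transversions, so P = 4/32 = 0.125 and Q = 1/32 = 0.03125.
Under the Kimura two-parameter model, d = −½ ln(1 − 2P − Q) − ¼ ln(1 − 2Q).
1 − 2P − Q = 0.71875, giving −½ ln(0.71875) = 0.165121.
1 − 2Q = 0.9375, giving −¼ ln(0.9375) = 0.016135.
d = 0.165121 + 0.016135 = 0.181256.

0.181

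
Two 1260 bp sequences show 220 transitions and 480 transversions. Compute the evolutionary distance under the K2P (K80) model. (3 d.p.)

1.014

P = 220/1260 ≈ 0.174603 and Q = 480/1260 ≈ 0.380952.
Under the Kimura two-parameter model, d = −½ ln(1 − 2P − Q) − ¼ ln(1 − 2Q).
1 − 2P − Q = 0.269842, giving −½ ln(0.269842) = 0.654959.
1 − 2Q = 0.238096, giving −¼ ln(0.238096) = 0.358770.
d = 0.654959 + 0.358770 = 1.013729.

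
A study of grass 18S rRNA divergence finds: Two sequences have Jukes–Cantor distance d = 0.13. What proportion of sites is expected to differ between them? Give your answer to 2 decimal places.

p = (3/4)(1 − e^(−4d/3)) = 0.75 × (1 − e^(-0.173333)) = 0.75 × (1 − 0.840858) = 0.119357.

0.12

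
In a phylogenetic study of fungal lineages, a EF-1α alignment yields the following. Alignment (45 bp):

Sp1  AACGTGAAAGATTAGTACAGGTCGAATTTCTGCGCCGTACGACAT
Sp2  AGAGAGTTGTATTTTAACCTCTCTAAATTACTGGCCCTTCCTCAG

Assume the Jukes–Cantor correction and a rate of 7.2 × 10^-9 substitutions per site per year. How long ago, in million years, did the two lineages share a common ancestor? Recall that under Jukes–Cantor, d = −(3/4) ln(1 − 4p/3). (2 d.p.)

The sequences differ at 24 of 45 sites, so p = 24/45 ≈ 0.533333.
d = −(3/4) ln(1 − 4p/3) = −0.75 ln(1 − 0.711111) = −0.75 ln(0.288889)
  = −0.75 × (-1.241713) = 0.931285 substitutions/site.
Under a molecular clock d = 2μt, so t = d/(2μ) = 0.931285 / (2 × 7.2 × 10^-9) = 64.67 million years.

64.67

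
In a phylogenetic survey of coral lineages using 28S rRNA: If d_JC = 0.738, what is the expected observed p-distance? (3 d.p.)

0.470

p = (3/4)(1 − e^(−4d/3)) = 0.75 × (1 − e^(-0.984)) = 0.75 × (1 − 0.373813) = 0.469640.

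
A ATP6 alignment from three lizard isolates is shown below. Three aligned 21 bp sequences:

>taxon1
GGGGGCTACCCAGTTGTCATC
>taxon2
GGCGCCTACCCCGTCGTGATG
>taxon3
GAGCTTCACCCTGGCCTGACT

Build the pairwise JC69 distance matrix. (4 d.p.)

d(taxon1,taxon2) = 0.3597, d(taxon1,taxon3) = 1.0763, d(taxon2,taxon3) = 0.8990

taxon1–taxon2: 6/21 sites differ → p ≈ 0.285714, d = −0.75 ln(1 − 0.380952) = 0.359679 ≈ 0.3597.
taxon1–taxon3: 12/21 sites differ → p ≈ 0.571429, d = −0.75 ln(1 − 0.761905) = 1.076314 ≈ 1.0763.
taxon2–taxon3: 11/21 sites differ → p ≈ 0.52381, d = −0.75 ln(1 − 0.698413) = 0.899023 ≈ 0.8990.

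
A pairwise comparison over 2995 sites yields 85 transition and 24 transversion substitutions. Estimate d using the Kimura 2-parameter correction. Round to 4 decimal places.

0.0375

P = 85/2995 ≈ 0.028381 and Q = 24/2995 ≈ 0.008013.
Under the Kimura two-parameter model, d = −½ ln(1 − 2P − Q) − ¼ ln(1 − 2Q).
1 − 2P − Q = 0.935225, giving −½ ln(0.935225) = 0.033484.
1 − 2Q = 0.983974, giving −¼ ln(0.983974) = 0.004039.
d = 0.033484 + 0.004039 = 0.037523.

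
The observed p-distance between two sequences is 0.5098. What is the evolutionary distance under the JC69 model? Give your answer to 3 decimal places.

d = −(3/4) ln(1 − 4p/3) = −0.75 ln(1 − 0.679733) = −0.75 ln(0.320267)
  = −0.75 × (-1.138600) = 0.853950 substitutions/site.

0.854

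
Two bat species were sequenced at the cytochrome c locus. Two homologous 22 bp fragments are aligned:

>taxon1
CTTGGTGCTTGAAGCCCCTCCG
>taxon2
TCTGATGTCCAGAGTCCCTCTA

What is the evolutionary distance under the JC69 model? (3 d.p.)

0.824

The sequences differ at 11 of 22 sites, so p = 11/22 = 0.5.
d = −(3/4) ln(1 − 4p/3) = −0.75 ln(1 − 0.666667) = −0.75 ln(0.333333)
  = −0.75 × (-1.098613) = 0.823960 substitutions/site.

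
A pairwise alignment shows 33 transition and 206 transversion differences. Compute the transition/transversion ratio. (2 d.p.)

R = 33/206 = 0.160194… ≈ 0.16 (to 2 d.p.).

0.16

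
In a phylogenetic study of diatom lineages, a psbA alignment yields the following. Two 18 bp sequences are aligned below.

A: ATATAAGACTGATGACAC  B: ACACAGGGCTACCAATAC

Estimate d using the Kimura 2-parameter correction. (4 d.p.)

1.4746

Of 18 sites, 8 differences are transitions and 1 are transversions, so P = 8/18 ≈ 0.444444 and Q = 1/18 ≈ 0.055556.
Under the Kimura two-parameter model, d = −½ ln(1 − 2P − Q) − ¼ ln(1 − 2Q).
1 − 2P − Q = 0.055556, giving −½ ln(0.055556) = 1.445182.
1 − 2Q = 0.888888, giving −¼ ln(0.888888) = 0.029446.
d = 1.445182 + 0.029446 = 1.474628.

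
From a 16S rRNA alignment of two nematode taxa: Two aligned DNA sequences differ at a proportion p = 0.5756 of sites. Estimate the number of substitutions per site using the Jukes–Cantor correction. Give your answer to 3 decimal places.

d = −(3/4) ln(1 − 4p/3) = −0.75 ln(1 − 0.767467) = −0.75 ln(0.232533)
  = −0.75 × (-1.458723) = 1.094042 substitutions/site.

1.094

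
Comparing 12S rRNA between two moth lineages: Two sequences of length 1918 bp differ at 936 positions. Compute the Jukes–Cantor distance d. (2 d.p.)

p = 936/1918 ≈ 0.488008.
d = −(3/4) ln(1 − 4p/3) = −0.75 ln(1 − 0.650677) = −0.75 ln(0.349323)
  = −0.75 × (-1.051758) = 0.788819 substitutions/site.

0.79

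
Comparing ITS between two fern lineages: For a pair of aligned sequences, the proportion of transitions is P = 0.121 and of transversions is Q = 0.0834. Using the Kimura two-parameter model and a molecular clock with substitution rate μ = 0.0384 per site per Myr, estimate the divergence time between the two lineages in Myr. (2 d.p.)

Under the Kimura two-parameter model, d = −½ ln(1 − 2P − Q) − ¼ ln(1 − 2Q).
1 − 2P − Q = 0.6746, giving −½ ln(0.6746) = 0.196818.
1 − 2Q = 0.8332, giving −¼ ln(0.8332) = 0.045620.
d = 0.196818 + 0.045620 = 0.242438.
Under a molecular clock d = 2μt, so t = d/(2μ) = 0.242438 / (2 × 0.0384) = 3.16 Myr.

3.16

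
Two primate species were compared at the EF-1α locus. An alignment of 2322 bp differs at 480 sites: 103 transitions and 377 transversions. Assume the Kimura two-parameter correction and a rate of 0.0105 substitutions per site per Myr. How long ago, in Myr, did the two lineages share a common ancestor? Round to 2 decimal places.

P = 103/2322 ≈ 0.044358 and Q = 377/2322 ≈ 0.16236.
Under the Kimura two-parameter model, d = −½ ln(1 − 2P − Q) − ¼ ln(1 − 2Q).
1 − 2P − Q = 0.748924, giving −½ ln(0.748924) = 0.144559.
1 − 2Q = 0.67528, giving −¼ ln(0.67528) = 0.098157.
d = 0.144559 + 0.098157 = 0.242716.
Under a molecular clock d = 2μt, so t = d/(2μ) = 0.242716 / (2 × 0.0105) = 11.56 Myr.

11.56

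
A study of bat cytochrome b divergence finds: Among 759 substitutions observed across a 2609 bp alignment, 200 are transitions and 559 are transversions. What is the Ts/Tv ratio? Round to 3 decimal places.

R = 200/559 = 0.357781… ≈ 0.358 (to 3 d.p.).

0.358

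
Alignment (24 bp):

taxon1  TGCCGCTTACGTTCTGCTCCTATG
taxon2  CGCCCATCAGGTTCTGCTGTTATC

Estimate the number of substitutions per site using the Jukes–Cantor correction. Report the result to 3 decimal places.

0.441

The sequences differ at 8 of 24 sites (1, 5, 6, 8, 10, 19, 20, 24), so p = 8/24 ≈ 0.333333.
d = −(3/4) ln(1 − 4p/3) = −0.75 ln(1 − 0.444444) = −0.75 ln(0.555556)
  = −0.75 × (-0.587786) = 0.440840 substitutions/site.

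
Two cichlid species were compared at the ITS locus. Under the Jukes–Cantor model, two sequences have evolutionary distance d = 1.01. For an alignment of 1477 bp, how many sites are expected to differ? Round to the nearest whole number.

Invert JC69: p = (3/4)(1 − e^(−4d/3)) = 0.75 × (1 − e^(-1.346667)) = 0.75 × (1 − 0.260106) = 0.554921.
Expected differing sites = pL ≈ 0.554921 × 1477 = 819.618317 ≈ 820.

820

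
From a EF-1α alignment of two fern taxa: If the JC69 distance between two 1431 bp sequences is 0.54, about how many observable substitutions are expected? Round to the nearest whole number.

551

Invert JC69: p = (3/4)(1 − e^(−4d/3)) = 0.75 × (1 − e^(-0.72)) = 0.75 × (1 − 0.486752) = 0.384936.
Expected differing sites = pL ≈ 0.384936 × 1431 = 550.843416 ≈ 551.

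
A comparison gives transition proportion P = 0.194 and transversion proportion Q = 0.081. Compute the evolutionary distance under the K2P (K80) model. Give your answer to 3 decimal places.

0.361

Under the Kimura two-parameter model, d = −½ ln(1 − 2P − Q) − ¼ ln(1 − 2Q).
1 − 2P − Q = 0.531, giving −½ ln(0.531) = 0.316497.
1 − 2Q = 0.838, giving −¼ ln(0.838) = 0.044184.
d = 0.316497 + 0.044184 = 0.360681.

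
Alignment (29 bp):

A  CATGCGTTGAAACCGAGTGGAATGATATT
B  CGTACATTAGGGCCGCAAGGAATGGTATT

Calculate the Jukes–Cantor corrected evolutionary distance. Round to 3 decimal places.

The sequences differ at 11 of 29 sites, so p = 11/29 ≈ 0.37931.
d = −(3/4) ln(1 − 4p/3) = −0.75 ln(1 − 0.505747) = −0.75 ln(0.494253)
  = −0.75 × (-0.704708) = 0.528531 substitutions/site.

0.529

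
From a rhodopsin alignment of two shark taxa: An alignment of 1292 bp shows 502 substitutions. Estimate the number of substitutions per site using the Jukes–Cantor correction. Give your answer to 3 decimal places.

p = 502/1292 ≈ 0.388545.
d = −(3/4) ln(1 − 4p/3) = −0.75 ln(1 − 0.51806) = −0.75 ln(0.48194)
  = −0.75 × (-0.729936) = 0.547452 substitutions/site.

0.547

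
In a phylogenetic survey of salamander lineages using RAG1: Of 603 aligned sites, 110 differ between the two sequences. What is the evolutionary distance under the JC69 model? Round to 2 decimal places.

p = 110/603 ≈ 0.182421.
d = −(3/4) ln(1 − 4p/3) = −0.75 ln(1 − 0.243228) = −0.75 ln(0.756772)
  = −0.75 × (-0.278693) = 0.209020 substitutions/site.

0.21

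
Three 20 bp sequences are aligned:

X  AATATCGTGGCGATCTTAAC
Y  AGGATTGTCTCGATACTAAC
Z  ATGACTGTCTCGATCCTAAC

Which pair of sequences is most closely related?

Y and Z

X–Y: 7/20 differ, p = 0.350, d = 0.471.
X–Z: 7/20 differ, p = 0.350, d = 0.471.
Y–Z: 3/20 differ, p = 0.150, d = 0.167.
The smallest distance is between Y and Z.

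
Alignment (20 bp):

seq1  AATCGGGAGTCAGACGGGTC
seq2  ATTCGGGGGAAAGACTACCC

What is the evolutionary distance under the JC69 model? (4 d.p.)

The sequences differ at 8 of 20 sites (2, 8, 10, 11, 16, 17, 18, 19), so p = 8/20 = 0.4.
d = −(3/4) ln(1 − 4p/3) = −0.75 ln(1 − 0.533333) = −0.75 ln(0.466667)
  = −0.75 × (-0.762139) = 0.571604 substitutions/site.

0.5716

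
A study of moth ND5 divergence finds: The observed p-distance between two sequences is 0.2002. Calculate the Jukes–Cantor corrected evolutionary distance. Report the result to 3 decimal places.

0.233

d = −(3/4) ln(1 − 4p/3) = −0.75 ln(1 − 0.266933) = −0.75 ln(0.733067)
  = −0.75 × (-0.310518) = 0.232889 substitutions/site.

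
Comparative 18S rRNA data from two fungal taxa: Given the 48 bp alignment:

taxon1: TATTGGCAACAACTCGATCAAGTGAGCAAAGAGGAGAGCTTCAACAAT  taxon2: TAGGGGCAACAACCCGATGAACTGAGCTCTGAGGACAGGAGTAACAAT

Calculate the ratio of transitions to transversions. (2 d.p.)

0.18

Transitions are A↔G and C↔T; transversions are all other mismatches.
Transitions: 2. Transversions: 11.
R = 2/11 = 0.181818… ≈ 0.18 (to 2 d.p.).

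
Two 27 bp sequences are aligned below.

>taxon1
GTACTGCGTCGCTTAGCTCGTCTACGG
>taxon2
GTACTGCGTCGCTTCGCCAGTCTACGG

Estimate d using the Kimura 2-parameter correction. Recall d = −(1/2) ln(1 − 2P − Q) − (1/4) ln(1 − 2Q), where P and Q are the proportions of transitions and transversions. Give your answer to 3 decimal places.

Of 27 sites, 1 differences are transitions and 2 are transversions, so P = 1/27 ≈ 0.037037 and Q = 2/27 ≈ 0.074074.
Under the Kimura two-parameter model, d = −½ ln(1 − 2P − Q) − ¼ ln(1 − 2Q).
1 − 2P − Q = 0.851852, giving −½ ln(0.851852) = 0.080171.
1 − 2Q = 0.851852, giving −¼ ln(0.851852) = 0.040086.
d = 0.080171 + 0.040086 = 0.120257.

0.120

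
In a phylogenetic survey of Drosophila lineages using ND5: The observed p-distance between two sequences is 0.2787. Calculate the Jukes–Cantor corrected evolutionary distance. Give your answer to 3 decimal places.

d = −(3/4) ln(1 − 4p/3) = −0.75 ln(1 − 0.3716) = −0.75 ln(0.6284)
  = −0.75 × (-0.464578) = 0.348434 substitutions/site.

0.348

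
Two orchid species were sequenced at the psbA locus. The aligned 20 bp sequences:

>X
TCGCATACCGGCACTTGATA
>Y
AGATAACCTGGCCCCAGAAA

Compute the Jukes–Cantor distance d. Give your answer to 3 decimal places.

The sequences differ at 11 of 20 sites, so p = 11/20 = 0.55.
d = −(3/4) ln(1 − 4p/3) = −0.75 ln(1 − 0.733333) = −0.75 ln(0.266667)
  = −0.75 × (-1.321755) = 0.991316 substitutions/site.

0.991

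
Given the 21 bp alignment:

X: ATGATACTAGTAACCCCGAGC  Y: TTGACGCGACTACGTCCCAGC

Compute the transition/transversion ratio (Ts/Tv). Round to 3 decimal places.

Transitions are A↔G and C↔T; transversions are all other mismatches.
Transitions: 3. Transversions: 6.
R = 3/6 = 0.500.

0.500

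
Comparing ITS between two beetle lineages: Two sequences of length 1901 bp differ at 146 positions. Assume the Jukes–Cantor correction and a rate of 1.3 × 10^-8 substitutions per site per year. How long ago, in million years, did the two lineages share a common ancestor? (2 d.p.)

3.12

p = 146/1901 ≈ 0.076802.
d = −(3/4) ln(1 − 4p/3) = −0.75 ln(1 − 0.102403) = −0.75 ln(0.897597)
  = −0.75 × (-0.108034) = 0.081026 substitutions/site.
Under a molecular clock d = 2μt, so t = d/(2μ) = 0.081026 / (2 × 1.3 × 10^-8) = 3.12 million years.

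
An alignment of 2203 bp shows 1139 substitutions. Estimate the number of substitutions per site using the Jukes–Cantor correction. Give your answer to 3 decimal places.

0.877

p = 1139/2203 ≈ 0.517022.
d = −(3/4) ln(1 − 4p/3) = −0.75 ln(1 − 0.689363) = −0.75 ln(0.310637)
  = −0.75 × (-1.169130) = 0.876848 substitutions/site.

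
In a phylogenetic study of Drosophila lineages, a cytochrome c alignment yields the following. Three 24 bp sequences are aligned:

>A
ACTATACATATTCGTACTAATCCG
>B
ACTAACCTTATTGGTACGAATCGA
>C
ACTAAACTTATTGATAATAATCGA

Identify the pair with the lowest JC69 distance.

A–B: 7/24 differ, p = 0.292, d = 0.369.
A–C: 7/24 differ, p = 0.292, d = 0.369.
B–C: 4/24 differ, p = 0.167, d = 0.188.
The smallest distance is between B and C.

B and C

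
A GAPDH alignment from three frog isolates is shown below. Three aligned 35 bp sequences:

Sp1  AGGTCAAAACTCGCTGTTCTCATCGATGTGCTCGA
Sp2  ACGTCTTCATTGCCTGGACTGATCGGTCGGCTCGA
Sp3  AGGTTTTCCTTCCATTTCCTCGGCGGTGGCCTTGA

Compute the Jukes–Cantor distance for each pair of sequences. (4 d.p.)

Sp1–Sp2: 13/35 sites differ → p ≈ 0.371429, d = −0.75 ln(1 − 0.495239) = 0.512753 ≈ 0.5128.
Sp1–Sp3: 16/35 sites differ → p ≈ 0.457143, d = −0.75 ln(1 − 0.609524) = 0.705292 ≈ 0.7053.
Sp2–Sp3: 14/35 sites differ → p = 0.4, d = −0.75 ln(1 − 0.533333) = 0.571605 ≈ 0.5716.

d(Sp1,Sp2) = 0.5128, d(Sp1,Sp3) = 0.7053, d(Sp2,Sp3) = 0.5716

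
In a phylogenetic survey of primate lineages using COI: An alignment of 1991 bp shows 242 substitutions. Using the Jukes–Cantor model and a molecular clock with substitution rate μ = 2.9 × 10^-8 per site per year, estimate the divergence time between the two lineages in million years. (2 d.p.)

2.29

p = 242/1991 ≈ 0.121547.
d = −(3/4) ln(1 − 4p/3) = −0.75 ln(1 − 0.162063) = −0.75 ln(0.837937)
  = −0.75 × (-0.176812) = 0.132609 substitutions/site.
Under a molecular clock d = 2μt, so t = d/(2μ) = 0.132609 / (2 × 2.9 × 10^-8) = 2.29 million years.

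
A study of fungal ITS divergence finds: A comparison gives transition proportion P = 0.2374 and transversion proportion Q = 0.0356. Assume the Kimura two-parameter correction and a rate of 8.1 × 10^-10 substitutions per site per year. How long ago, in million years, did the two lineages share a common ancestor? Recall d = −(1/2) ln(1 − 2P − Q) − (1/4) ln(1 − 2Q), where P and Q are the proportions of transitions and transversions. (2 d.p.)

Under the Kimura two-parameter model, d = −½ ln(1 − 2P − Q) − ¼ ln(1 − 2Q).
1 − 2P − Q = 0.4896, giving −½ ln(0.4896) = 0.357083.
1 − 2Q = 0.9288, giving −¼ ln(0.9288) = 0.018465.
d = 0.357083 + 0.018465 = 0.375548.
Under a molecular clock d = 2μt, so t = d/(2μ) = 0.375548 / (2 × 8.1 × 10^-10) = 231.82 million years.

231.82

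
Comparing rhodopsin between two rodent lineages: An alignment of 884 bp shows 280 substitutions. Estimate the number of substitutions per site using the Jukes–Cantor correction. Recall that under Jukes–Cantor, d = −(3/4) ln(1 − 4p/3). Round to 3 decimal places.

p = 280/884 ≈ 0.316742.
d = −(3/4) ln(1 − 4p/3) = −0.75 ln(1 − 0.422323) = −0.75 ln(0.577677)
  = −0.75 × (-0.548740) = 0.411555 substitutions/site.

0.412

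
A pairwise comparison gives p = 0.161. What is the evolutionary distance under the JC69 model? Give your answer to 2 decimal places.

0.18

d = −(3/4) ln(1 − 4p/3) = −0.75 ln(1 − 0.214667) = −0.75 ln(0.785333)
  = −0.75 × (-0.241647) = 0.181235 substitutions/site.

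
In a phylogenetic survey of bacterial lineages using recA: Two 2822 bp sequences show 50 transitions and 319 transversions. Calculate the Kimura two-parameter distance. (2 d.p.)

0.14

P = 50/2822 ≈ 0.017718 and Q = 319/2822 ≈ 0.11304.
Under the Kimura two-parameter model, d = −½ ln(1 − 2P − Q) − ¼ ln(1 − 2Q).
1 − 2P − Q = 0.851524, giving −½ ln(0.851524) = 0.080364.
1 − 2Q = 0.77392, giving −¼ ln(0.77392) = 0.064072.
d = 0.080364 + 0.064072 = 0.144436.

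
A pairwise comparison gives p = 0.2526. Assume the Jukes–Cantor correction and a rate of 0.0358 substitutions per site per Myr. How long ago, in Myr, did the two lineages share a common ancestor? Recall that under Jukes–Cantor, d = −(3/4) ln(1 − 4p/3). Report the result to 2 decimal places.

4.30

d = −(3/4) ln(1 − 4p/3) = −0.75 ln(1 − 0.3368) = −0.75 ln(0.6632)
  = −0.75 × (-0.410679) = 0.308009 substitutions/site.
Under a molecular clock d = 2μt, so t = d/(2μ) = 0.308009 / (2 × 0.0358) = 4.30 Myr.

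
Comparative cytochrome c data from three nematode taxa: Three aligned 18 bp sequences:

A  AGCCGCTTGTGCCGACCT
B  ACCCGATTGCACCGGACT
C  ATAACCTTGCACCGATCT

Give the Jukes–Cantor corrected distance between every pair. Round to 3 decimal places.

d(A,B) = 0.441, d(A,C) = 0.548, d(B,C) = 0.548

A–B: 6/18 sites differ → p ≈ 0.333333, d = −0.75 ln(1 − 0.444444) = 0.440839 ≈ 0.441.
A–C: 7/18 sites differ → p ≈ 0.388889, d = −0.75 ln(1 − 0.518519) = 0.548166 ≈ 0.548.
B–C: 7/18 sites differ → p ≈ 0.388889, d = −0.75 ln(1 − 0.518519) = 0.548166 ≈ 0.548.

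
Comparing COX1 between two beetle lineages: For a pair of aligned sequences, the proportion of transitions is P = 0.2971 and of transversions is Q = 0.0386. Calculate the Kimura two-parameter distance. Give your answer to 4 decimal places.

0.5210

Under the Kimura two-parameter model, d = −½ ln(1 − 2P − Q) − ¼ ln(1 − 2Q).
1 − 2P − Q = 0.3672, giving −½ ln(0.3672) = 0.500924.
1 − 2Q = 0.9228, giving −¼ ln(0.9228) = 0.020086.
d = 0.500924 + 0.020086 = 0.521010.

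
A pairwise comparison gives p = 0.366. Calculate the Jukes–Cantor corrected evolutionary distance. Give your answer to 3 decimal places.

0.502

d = −(3/4) ln(1 − 4p/3) = −0.75 ln(1 − 0.488) = −0.75 ln(0.512)
  = −0.75 × (-0.669431) = 0.502073 substitutions/site.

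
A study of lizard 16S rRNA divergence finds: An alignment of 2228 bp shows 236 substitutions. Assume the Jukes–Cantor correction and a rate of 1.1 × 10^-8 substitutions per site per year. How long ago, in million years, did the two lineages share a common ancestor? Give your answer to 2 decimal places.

p = 236/2228 ≈ 0.105925.
d = −(3/4) ln(1 − 4p/3) = −0.75 ln(1 − 0.141233) = −0.75 ln(0.858767)
  = −0.75 × (-0.152258) = 0.114194 substitutions/site.
Under a molecular clock d = 2μt, so t = d/(2μ) = 0.114194 / (2 × 1.1 × 10^-8) = 5.19 million years.

5.19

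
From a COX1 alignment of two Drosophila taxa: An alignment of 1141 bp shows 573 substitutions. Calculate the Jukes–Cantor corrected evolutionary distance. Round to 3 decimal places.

p = 573/1141 ≈ 0.502191.
d = −(3/4) ln(1 − 4p/3) = −0.75 ln(1 − 0.669588) = −0.75 ln(0.330412)
  = −0.75 × (-1.107415) = 0.830561 substitutions/site.

0.831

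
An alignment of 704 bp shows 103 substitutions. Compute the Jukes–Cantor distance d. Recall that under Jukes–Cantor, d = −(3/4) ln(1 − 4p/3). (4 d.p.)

p = 103/704 ≈ 0.146307.
d = −(3/4) ln(1 − 4p/3) = −0.75 ln(1 − 0.195076) = −0.75 ln(0.804924)
  = −0.75 × (-0.217007) = 0.162755 substitutions/site.

0.1628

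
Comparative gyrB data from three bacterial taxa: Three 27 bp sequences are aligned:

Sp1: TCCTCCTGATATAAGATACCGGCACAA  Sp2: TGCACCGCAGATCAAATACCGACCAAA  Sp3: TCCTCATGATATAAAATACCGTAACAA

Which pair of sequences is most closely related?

Sp1 and Sp3

Sp1–Sp2: 10/27 differ, p = 0.370, d = 0.511.
Sp1–Sp3: 4/27 differ, p = 0.148, d = 0.165.
Sp2–Sp3: 11/27 differ, p = 0.407, d = 0.588.
The smallest distance is between Sp1 and Sp3.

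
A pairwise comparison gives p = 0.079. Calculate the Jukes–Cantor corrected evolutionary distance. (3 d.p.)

d = −(3/4) ln(1 − 4p/3) = −0.75 ln(1 − 0.105333) = −0.75 ln(0.894667)
  = −0.75 × (-0.111304) = 0.083478 substitutions/site.

0.083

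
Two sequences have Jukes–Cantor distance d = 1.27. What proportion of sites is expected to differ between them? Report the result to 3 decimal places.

p = (3/4)(1 − e^(−4d/3)) = 0.75 × (1 − e^(-1.693333)) = 0.75 × (1 − 0.183906) = 0.612071.

0.612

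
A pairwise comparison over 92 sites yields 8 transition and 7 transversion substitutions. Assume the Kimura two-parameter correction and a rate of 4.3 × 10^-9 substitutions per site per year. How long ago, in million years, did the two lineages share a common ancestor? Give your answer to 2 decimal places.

21.52

P = 8/92 ≈ 0.086957 and Q = 7/92 ≈ 0.076087.
Under the Kimura two-parameter model, d = −½ ln(1 − 2P − Q) − ¼ ln(1 − 2Q).
1 − 2P − Q = 0.749999, giving −½ ln(0.749999) = 0.143842.
1 − 2Q = 0.847826, giving −¼ ln(0.847826) = 0.041270.
d = 0.143842 + 0.041270 = 0.185112.
Under a molecular clock d = 2μt, so t = d/(2μ) = 0.185112 / (2 × 4.3 × 10^-9) = 21.52 million years.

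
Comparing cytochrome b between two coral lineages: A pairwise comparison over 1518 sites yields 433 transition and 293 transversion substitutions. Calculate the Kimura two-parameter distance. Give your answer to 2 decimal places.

0.84

P = 433/1518 ≈ 0.285244 and Q = 293/1518 ≈ 0.193017.
Under the Kimura two-parameter model, d = −½ ln(1 − 2P − Q) − ¼ ln(1 − 2Q).
1 − 2P − Q = 0.236495, giving −½ ln(0.236495) = 0.720914.
1 − 2Q = 0.613966, giving −¼ ln(0.613966) = 0.121954.
d = 0.720914 + 0.121954 = 0.842868.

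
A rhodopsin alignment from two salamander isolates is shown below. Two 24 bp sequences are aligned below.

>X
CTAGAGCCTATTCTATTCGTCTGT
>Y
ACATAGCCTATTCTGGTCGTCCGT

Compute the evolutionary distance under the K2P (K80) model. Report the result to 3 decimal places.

0.307

Of 24 sites, 3 differences are transitions and 3 are transversions, so P = 3/24 = 0.125 and Q = 3/24 = 0.125.
Under the Kimura two-parameter model, d = −½ ln(1 − 2P − Q) − ¼ ln(1 − 2Q).
1 − 2P − Q = 0.625, giving −½ ln(0.625) = 0.235002.
1 − 2Q = 0.75, giving −¼ ln(0.75) = 0.071921.
d = 0.235002 + 0.071921 = 0.306923.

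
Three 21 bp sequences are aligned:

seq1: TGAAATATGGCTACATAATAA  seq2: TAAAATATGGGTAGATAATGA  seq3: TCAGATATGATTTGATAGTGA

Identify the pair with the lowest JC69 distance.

seq1–seq2: 4/21 differ, p = 0.190, d = 0.220.
seq1–seq3: 8/21 differ, p = 0.381, d = 0.532.
seq2–seq3: 6/21 differ, p = 0.286, d = 0.360.
The smallest distance is between seq1 and seq2.

seq1 and seq2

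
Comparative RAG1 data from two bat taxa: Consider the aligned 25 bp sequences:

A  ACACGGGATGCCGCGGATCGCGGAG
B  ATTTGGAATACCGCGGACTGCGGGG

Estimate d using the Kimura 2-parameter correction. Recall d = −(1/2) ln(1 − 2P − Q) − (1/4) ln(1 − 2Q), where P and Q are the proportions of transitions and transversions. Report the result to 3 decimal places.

Of 25 sites, 7 differences are transitions and 1 are transversions, so P = 7/25 = 0.28 and Q = 1/25 = 0.04.
Under the Kimura two-parameter model, d = −½ ln(1 − 2P − Q) − ¼ ln(1 − 2Q).
1 − 2P − Q = 0.4, giving −½ ln(0.4) = 0.458145.
1 − 2Q = 0.92, giving −¼ ln(0.92) = 0.020845.
d = 0.458145 + 0.020845 = 0.478990.

0.479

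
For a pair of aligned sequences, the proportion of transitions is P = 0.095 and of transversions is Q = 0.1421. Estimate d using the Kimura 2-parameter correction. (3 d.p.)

Under the Kimura two-parameter model, d = −½ ln(1 − 2P − Q) − ¼ ln(1 − 2Q).
1 − 2P − Q = 0.6679, giving −½ ln(0.6679) = 0.201808.
1 − 2Q = 0.7158, giving −¼ ln(0.7158) = 0.083589.
d = 0.201808 + 0.083589 = 0.285397.

0.285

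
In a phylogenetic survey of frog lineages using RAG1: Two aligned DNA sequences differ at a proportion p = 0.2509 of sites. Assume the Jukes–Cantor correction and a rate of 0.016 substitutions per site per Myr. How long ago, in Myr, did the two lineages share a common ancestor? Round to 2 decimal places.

9.55

d = −(3/4) ln(1 − 4p/3) = −0.75 ln(1 − 0.334533) = −0.75 ln(0.665467)
  = −0.75 × (-0.407266) = 0.305450 substitutions/site.
Under a molecular clock d = 2μt, so t = d/(2μ) = 0.305450 / (2 × 0.016) = 9.55 Myr.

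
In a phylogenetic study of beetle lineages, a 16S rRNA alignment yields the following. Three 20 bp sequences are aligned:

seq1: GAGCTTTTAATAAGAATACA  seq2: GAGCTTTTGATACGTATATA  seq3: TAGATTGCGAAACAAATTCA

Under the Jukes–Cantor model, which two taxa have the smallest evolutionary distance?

seq1 and seq2

seq1–seq2: 4/20 differ, p = 0.200, d = 0.233.
seq1–seq3: 9/20 differ, p = 0.450, d = 0.687.
seq2–seq3: 9/20 differ, p = 0.450, d = 0.687.
The smallest distance is between seq1 and seq2.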